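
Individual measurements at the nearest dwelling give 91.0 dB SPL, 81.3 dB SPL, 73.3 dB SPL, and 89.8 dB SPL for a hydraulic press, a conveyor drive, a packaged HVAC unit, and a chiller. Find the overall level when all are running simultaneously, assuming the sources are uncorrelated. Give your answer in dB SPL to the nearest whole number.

For uncorrelated sources the intensities add, so convert each level to linear form, sum, and take 10·log₁₀ of the total.
Σ 10^(L/10) = 10^(91.0/10) + 10^(81.3/10) + 10^(73.3/10) + 10^(89.8/10) = 2.370e+09.
L_total = 10·log₁₀(2.370e+09) = 93.75 dB SPL.

94 dB SPL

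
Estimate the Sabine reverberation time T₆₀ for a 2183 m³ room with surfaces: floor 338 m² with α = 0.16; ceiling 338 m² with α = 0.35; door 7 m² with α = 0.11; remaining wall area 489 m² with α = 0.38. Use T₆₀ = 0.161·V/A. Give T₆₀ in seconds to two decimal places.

A = Σ Sᵢαᵢ = 338·0.16 + 338·0.35 + 7·0.11 + 489·0.38 = 358.97 m².
T₆₀ = 0.161 × 2183 / 358.97 = 0.979 s.

0.98 s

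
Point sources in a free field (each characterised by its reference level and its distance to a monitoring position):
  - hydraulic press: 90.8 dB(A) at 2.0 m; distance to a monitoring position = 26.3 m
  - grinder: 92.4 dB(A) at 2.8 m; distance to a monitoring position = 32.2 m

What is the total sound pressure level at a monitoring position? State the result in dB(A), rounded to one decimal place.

First find each source's level at the receiver (point-source: −20·log₁₀(r/r_ref)), then combine on an intensity basis.
hydraulic press: 90.8 − 20·log₁₀(26.3/2.0) = 90.8 − 22.38 = 68.42 dB(A).
grinder: 92.4 − 20·log₁₀(32.2/2.8) = 92.4 − 21.21 = 71.19 dB(A).
Σ 10^(L/10) = 2.009e+07 → L_total = 10·log₁₀(2.009e+07) = 73.03 dB(A).

73.0 dB(A)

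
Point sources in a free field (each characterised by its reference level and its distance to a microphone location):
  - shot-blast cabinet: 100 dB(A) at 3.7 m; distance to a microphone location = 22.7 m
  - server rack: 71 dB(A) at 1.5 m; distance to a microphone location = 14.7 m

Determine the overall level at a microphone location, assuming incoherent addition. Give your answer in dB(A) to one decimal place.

84.2 dB(A)

First find each source's level at the receiver (point-source: −20·log₁₀(r/r_ref)), then combine on an intensity basis.
shot-blast cabinet: 100 − 20·log₁₀(22.7/3.7) = 100 − 15.76 = 84.24 dB(A).
server rack: 71 − 20·log₁₀(14.7/1.5) = 71 − 19.82 = 51.18 dB(A).
Σ 10^(L/10) = 2.658e+08 → L_total = 10·log₁₀(2.658e+08) = 84.25 dB(A).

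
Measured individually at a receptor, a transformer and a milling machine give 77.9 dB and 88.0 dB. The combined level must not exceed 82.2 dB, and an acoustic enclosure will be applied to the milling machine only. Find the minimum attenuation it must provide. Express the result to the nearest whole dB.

The untreated sources together contribute 10^(77.9/10) = 6.166e+07, i.e. 77.90 dB.
To meet 82.2 dB overall, the treated milling machine may contribute at most 10^(82.2/10) − 6.166e+07 = 1.043e+08, i.e. 80.18 dB.
So the milling machine must be reduced from 88.0 to 80.18 dB: IL = 7.82 dB.

8 dB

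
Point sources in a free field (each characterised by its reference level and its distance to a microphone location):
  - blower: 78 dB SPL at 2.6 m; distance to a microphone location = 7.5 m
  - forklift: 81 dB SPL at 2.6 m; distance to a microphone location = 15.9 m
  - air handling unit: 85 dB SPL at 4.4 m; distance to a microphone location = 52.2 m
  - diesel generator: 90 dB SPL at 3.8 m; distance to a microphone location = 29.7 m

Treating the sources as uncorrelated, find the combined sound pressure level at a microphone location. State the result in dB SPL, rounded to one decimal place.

74.7 dB SPL

Apply inverse-square spreading to bring every level to the receiver, then sum 10^(L/10).
blower: 78 − 20·log₁₀(7.5/2.6) = 78 − 9.20 = 68.80 dB SPL.
forklift: 81 − 20·log₁₀(15.9/2.6) = 81 − 15.73 = 65.27 dB SPL.
air handling unit: 85 − 20·log₁₀(52.2/4.4) = 85 − 21.48 = 63.52 dB SPL.
diesel generator: 90 − 20·log₁₀(29.7/3.8) = 90 − 17.86 = 72.14 dB SPL.
Σ 10^(L/10) = 2.957e+07 → L_total = 10·log₁₀(2.957e+07) = 74.71 dB SPL.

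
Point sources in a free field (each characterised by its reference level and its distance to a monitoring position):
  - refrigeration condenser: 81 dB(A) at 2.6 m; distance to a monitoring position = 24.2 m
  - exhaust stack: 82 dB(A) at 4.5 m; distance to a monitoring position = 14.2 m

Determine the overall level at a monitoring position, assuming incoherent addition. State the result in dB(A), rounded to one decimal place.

72.4 dB(A)

First find each source's level at the receiver (point-source: −20·log₁₀(r/r_ref)), then combine on an intensity basis.
refrigeration condenser: 81 − 20·log₁₀(24.2/2.6) = 81 − 19.38 = 61.62 dB(A).
exhaust stack: 82 − 20·log₁₀(14.2/4.5) = 82 − 9.98 = 72.02 dB(A).
Σ 10^(L/10) = 1.737e+07 → L_total = 10·log₁₀(1.737e+07) = 72.40 dB(A).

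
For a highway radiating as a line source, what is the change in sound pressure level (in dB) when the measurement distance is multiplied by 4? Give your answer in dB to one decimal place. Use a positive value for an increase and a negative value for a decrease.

-6.0 dB

Line-source spreading: ΔL = −10·log₁₀(r₂/r₁).
ΔL = −10·log₁₀(4) = -6.02 dB.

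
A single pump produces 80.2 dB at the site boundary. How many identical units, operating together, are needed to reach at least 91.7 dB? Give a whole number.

15

Need L₁ + 10·log₁₀ N ≥ 91.7, i.e. log₁₀ N ≥ 1.15.
N ≥ 10^(11.5/10) = 14.125, so N = 15.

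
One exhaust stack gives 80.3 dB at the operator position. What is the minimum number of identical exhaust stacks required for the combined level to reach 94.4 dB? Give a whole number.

26

The shortfall is 94.4 − 80.3 = 14.1 dB, and N units add 10·log₁₀ N, so need 10·log₁₀ N ≥ 14.1.
N ≥ 10^(14.1/10) = 25.704, so N = 26.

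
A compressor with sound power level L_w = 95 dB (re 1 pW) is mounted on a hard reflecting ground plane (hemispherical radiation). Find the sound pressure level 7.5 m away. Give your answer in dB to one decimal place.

69.5 dB

L_p = L_w − 10·log₁₀(2π·r²) with r = 7.5 m.
2π·r² = 353.4 m², 10·log₁₀ of that is 25.483 dB.
L_p = 95 − 25.483 = 69.52 dB.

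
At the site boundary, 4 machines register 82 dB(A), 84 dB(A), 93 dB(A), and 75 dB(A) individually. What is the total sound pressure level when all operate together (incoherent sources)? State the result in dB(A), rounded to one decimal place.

For uncorrelated sources the intensities add, so convert each level to linear form, sum, and take 10·log₁₀ of the total.
Σ 10^(L/10) = 10^(82/10) + 10^(84/10) + 10^(93/10) + 10^(75/10) = 2.437e+09.
L_total = 10·log₁₀(2.437e+09) = 93.87 dB(A).

93.9 dB(A)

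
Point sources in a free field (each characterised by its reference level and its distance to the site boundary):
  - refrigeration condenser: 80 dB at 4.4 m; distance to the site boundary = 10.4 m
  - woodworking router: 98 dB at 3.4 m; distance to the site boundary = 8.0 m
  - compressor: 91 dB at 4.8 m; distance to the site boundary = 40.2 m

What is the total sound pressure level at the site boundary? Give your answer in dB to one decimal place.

90.7 dB

Apply inverse-square spreading to bring every level to the receiver, then sum 10^(L/10).
refrigeration condenser: 80 − 20·log₁₀(10.4/4.4) = 80 − 7.47 = 72.53 dB.
woodworking router: 98 − 20·log₁₀(8.0/3.4) = 98 − 7.43 = 90.57 dB.
compressor: 91 − 20·log₁₀(40.2/4.8) = 91 − 18.46 = 72.54 dB.
Σ 10^(L/10) = 1.176e+09 → L_total = 10·log₁₀(1.176e+09) = 90.70 dB.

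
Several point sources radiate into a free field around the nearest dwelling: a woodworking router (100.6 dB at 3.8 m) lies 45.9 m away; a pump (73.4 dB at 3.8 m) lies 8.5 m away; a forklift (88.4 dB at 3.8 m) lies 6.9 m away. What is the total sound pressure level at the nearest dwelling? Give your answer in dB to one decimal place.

84.7 dB

First find each source's level at the receiver (point-source: −20·log₁₀(r/r_ref)), then combine on an intensity basis.
woodworking router: 100.6 − 20·log₁₀(45.9/3.8) = 100.6 − 21.64 = 78.96 dB.
pump: 73.4 − 20·log₁₀(8.5/3.8) = 73.4 − 6.99 = 66.41 dB.
forklift: 88.4 − 20·log₁₀(6.9/3.8) = 88.4 − 5.18 = 83.22 dB.
Σ 10^(L/10) = 2.929e+08 → L_total = 10·log₁₀(2.929e+08) = 84.67 dB.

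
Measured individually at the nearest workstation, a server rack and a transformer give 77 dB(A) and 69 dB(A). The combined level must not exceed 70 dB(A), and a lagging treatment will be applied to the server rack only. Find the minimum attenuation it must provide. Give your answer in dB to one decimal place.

Everything except the server rack sums to 10^(69/10) = 7.943e+06 in linear terms, 69.00 dB(A).
To meet 70 dB(A) overall, the treated server rack may contribute at most 10^(70/10) − 7.943e+06 = 2.057e+06, i.e. 63.13 dB(A).
Required insertion loss = 77 − 63.13 = 13.87 dB.

13.9 dB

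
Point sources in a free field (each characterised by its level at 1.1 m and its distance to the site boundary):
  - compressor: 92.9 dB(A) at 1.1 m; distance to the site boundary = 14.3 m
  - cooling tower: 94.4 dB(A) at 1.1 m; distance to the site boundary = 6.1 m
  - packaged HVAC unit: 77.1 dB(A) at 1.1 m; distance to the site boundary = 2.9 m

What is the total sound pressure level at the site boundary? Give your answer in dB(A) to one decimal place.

80.4 dB(A)

First find each source's level at the receiver (point-source: −20·log₁₀(r/r_ref)), then combine on an intensity basis.
compressor: 92.9 − 20·log₁₀(14.3/1.1) = 92.9 − 22.28 = 70.62 dB(A).
cooling tower: 94.4 − 20·log₁₀(6.1/1.1) = 94.4 − 14.88 = 79.52 dB(A).
packaged HVAC unit: 77.1 − 20·log₁₀(2.9/1.1) = 77.1 − 8.42 = 68.68 dB(A).
Σ 10^(L/10) = 1.085e+08 → L_total = 10·log₁₀(1.085e+08) = 80.35 dB(A).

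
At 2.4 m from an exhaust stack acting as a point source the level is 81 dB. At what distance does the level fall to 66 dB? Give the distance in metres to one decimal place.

13.5 m

The 15.0 dB drop corresponds to a distance ratio of 10^(15.0/20) for a point source.
r₂ = 2.4·10^((81−66)/20) = 2.4·10^(15.0/20) = 13.50 m.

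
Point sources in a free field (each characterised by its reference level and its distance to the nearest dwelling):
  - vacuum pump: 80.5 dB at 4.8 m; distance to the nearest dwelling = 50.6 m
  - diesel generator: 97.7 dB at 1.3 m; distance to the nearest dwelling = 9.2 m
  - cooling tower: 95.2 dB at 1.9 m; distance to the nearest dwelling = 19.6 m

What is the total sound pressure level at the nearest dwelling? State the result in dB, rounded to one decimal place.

81.8 dB

First find each source's level at the receiver (point-source: −20·log₁₀(r/r_ref)), then combine on an intensity basis.
vacuum pump: 80.5 − 20·log₁₀(50.6/4.8) = 80.5 − 20.46 = 60.04 dB.
diesel generator: 97.7 − 20·log₁₀(9.2/1.3) = 97.7 − 17.00 = 80.70 dB.
cooling tower: 95.2 − 20·log₁₀(19.6/1.9) = 95.2 − 20.27 = 74.93 dB.
Σ 10^(L/10) = 1.497e+08 → L_total = 10·log₁₀(1.497e+08) = 81.75 dB.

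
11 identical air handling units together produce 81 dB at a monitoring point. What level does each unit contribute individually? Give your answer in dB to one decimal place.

70.6 dB

11 equal contributions raise the level by 10·log₁₀ 11 = 10.414 dB, so each unit alone gives 81 − 10.414.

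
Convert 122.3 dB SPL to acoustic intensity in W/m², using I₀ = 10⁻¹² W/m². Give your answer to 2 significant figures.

L = 10·log₁₀(I/I₀) ⇒ I = I₀·10^(L/10) = 10⁻¹² × 10^12.23.

1.7 W/m²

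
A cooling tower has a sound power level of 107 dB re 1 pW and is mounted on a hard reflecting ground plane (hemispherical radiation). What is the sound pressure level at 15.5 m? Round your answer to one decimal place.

Free-field hemispherical radiation: L_p = L_w − 10·log₁₀(2π·r²), r = 15.5 m.
2π·r² = 1510 m², 10·log₁₀ of that is 31.788 dB.
L_p = 107 − 31.788 = 75.21 dB.

75.2 dB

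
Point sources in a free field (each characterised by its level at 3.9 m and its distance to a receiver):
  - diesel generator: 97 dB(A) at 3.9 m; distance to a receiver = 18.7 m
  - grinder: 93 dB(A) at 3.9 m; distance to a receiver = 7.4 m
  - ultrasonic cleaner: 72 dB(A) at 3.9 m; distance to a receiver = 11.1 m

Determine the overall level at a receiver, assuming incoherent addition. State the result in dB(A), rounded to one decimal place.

88.9 dB(A)

First find each source's level at the receiver (point-source: −20·log₁₀(r/r_ref)), then combine on an intensity basis.
diesel generator: 97 − 20·log₁₀(18.7/3.9) = 97 − 13.62 = 83.38 dB(A).
grinder: 93 − 20·log₁₀(7.4/3.9) = 93 − 5.56 = 87.44 dB(A).
ultrasonic cleaner: 72 − 20·log₁₀(11.1/3.9) = 72 − 9.09 = 62.91 dB(A).
Σ 10^(L/10) = 7.742e+08 → L_total = 10·log₁₀(7.742e+08) = 88.89 dB(A).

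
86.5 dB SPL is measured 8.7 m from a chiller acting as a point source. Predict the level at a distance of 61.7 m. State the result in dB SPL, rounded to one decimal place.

Spherical spreading from a point source gives a 20·log₁₀(r₂/r₁) drop.
L₂ = 86.5 − 20·log₁₀(61.7/8.7) = 86.5 − 17.015 = 69.48 dB SPL.

69.5 dB SPL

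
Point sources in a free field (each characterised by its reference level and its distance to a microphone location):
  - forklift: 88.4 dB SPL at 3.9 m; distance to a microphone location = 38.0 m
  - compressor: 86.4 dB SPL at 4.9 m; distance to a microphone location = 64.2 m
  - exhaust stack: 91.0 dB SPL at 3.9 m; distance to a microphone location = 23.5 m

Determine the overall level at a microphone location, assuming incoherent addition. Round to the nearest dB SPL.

76 dB SPL

Propagate each source to the receiver with L = L_ref − 20·log₁₀(r/r_ref), then add intensities.
forklift: 88.4 − 20·log₁₀(38.0/3.9) = 88.4 − 19.77 = 68.63 dB SPL.
compressor: 86.4 − 20·log₁₀(64.2/4.9) = 86.4 − 22.35 = 64.05 dB SPL.
exhaust stack: 91.0 − 20·log₁₀(23.5/3.9) = 91.0 − 15.60 = 75.40 dB SPL.
Σ 10^(L/10) = 4.450e+07 → L_total = 10·log₁₀(4.450e+07) = 76.48 dB SPL.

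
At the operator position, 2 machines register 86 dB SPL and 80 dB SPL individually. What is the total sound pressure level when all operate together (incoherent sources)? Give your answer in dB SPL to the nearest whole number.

87 dB SPL

Incoherent sources combine by intensity addition: L_total = 10·log₁₀(Σ 10^(L_i/10)).
Σ 10^(L/10) = 10^(86/10) + 10^(80/10) = 4.981e+08.
L_total = 10·log₁₀(4.981e+08) = 86.97 dB SPL.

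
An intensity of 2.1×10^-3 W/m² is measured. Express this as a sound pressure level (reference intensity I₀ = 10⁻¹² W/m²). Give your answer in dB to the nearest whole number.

93 dB

L = 10·log₁₀(I/I₀) = 10·log₁₀(2.1×10^-3/10⁻¹²) = 10·log₁₀(2.1×10^9).
L = 10·(0.3222 + 9) = 93.22 dB.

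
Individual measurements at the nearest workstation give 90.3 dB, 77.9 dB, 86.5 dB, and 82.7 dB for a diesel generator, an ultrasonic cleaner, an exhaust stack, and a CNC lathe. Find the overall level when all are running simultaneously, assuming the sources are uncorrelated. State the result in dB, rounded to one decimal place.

For uncorrelated sources the intensities add, so convert each level to linear form, sum, and take 10·log₁₀ of the total.
Σ 10^(L/10) = 10^(90.3/10) + 10^(77.9/10) + 10^(86.5/10) + 10^(82.7/10) = 1.766e+09.
L_total = 10·log₁₀(1.766e+09) = 92.47 dB.

92.5 dB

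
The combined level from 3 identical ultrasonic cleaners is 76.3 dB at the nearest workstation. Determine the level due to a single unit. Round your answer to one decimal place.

71.5 dB

Dividing the total intensity by 3 lowers the level by 10·log₁₀ 3 = 4.771 dB: L₁ = 76.3 − 4.771.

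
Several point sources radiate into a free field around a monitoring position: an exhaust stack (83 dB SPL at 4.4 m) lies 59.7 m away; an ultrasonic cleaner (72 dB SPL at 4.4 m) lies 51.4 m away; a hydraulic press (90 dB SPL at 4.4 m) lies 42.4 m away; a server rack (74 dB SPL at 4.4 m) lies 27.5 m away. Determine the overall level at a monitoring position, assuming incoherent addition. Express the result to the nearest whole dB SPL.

Apply inverse-square spreading to bring every level to the receiver, then sum 10^(L/10).
exhaust stack: 83 − 20·log₁₀(59.7/4.4) = 83 − 22.65 = 60.35 dB SPL.
ultrasonic cleaner: 72 − 20·log₁₀(51.4/4.4) = 72 − 21.35 = 50.65 dB SPL.
hydraulic press: 90 − 20·log₁₀(42.4/4.4) = 90 − 19.68 = 70.32 dB SPL.
server rack: 74 − 20·log₁₀(27.5/4.4) = 74 − 15.92 = 58.08 dB SPL.
Σ 10^(L/10) = 1.261e+07 → L_total = 10·log₁₀(1.261e+07) = 71.01 dB SPL.

71 dB SPL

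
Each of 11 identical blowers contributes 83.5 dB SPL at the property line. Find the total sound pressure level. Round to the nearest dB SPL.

With 11 equal, uncorrelated contributions the intensity is 11× that of one unit, giving a rise of 10·log₁₀ 11.
L_total = 83.5 + 10·log₁₀(11) = 83.5 + 10.414 = 93.91 dB SPL.

94 dB SPL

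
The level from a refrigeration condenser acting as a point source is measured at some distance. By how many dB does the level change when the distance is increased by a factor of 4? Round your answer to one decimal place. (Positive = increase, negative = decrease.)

Point-source spreading: ΔL = −20·log₁₀(r₂/r₁).
ΔL = −20·log₁₀(4) = -12.04 dB.

-12.0 dB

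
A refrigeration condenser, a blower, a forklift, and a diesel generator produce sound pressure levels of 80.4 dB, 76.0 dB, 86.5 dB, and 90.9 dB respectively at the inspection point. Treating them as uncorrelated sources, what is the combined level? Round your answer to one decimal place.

Incoherent sources combine by intensity addition: L_total = 10·log₁₀(Σ 10^(L_i/10)).
Σ 10^(L/10) = 10^(80.4/10) + 10^(76.0/10) + 10^(86.5/10) + 10^(90.9/10) = 1.826e+09.
L_total = 10·log₁₀(1.826e+09) = 92.62 dB.

92.6 dB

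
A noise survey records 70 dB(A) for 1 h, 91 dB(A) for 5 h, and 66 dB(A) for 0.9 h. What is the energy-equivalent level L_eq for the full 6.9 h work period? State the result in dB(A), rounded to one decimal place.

L_eq = 10·log₁₀[(1/T)·Σ tᵢ·10^(Lᵢ/10)] with T = 6.9 h.
Σ tᵢ·10^(Lᵢ/10) = 1·10^(70/10) + 5·10^(91/10) + 0.9·10^(66/10) = 6.308e+09.
L_eq = 10·log₁₀(6.308e+09/6.9) = 89.61 dB(A).

89.6 dB(A)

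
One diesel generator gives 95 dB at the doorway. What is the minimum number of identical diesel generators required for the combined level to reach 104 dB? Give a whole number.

8

The shortfall is 104 − 95 = 9.0 dB, and N units add 10·log₁₀ N, so need 10·log₁₀ N ≥ 9.0.
N ≥ 10^(9.0/10) = 7.943, so N = 8.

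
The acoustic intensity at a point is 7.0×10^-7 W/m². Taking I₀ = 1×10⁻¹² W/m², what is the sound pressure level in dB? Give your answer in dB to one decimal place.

L = 10·log₁₀(I/I₀) = 10·log₁₀(7.0×10^-7/10⁻¹²) = 10·log₁₀(7.0×10^5).
L = 10·(0.8451 + 5) = 58.45 dB.

58.5 dB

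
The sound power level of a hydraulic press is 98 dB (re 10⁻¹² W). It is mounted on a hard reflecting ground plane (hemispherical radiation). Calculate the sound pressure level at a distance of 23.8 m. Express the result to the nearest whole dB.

62 dB

Free-field hemispherical radiation: L_p = L_w − 10·log₁₀(2π·r²), r = 23.8 m.
2π·r² = 3559 m², 10·log₁₀ of that is 35.513 dB.
L_p = 98 − 35.513 = 62.49 dB.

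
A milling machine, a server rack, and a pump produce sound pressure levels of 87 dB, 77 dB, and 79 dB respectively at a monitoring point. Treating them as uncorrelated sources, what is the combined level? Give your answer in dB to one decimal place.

88.0 dB

For uncorrelated sources the intensities add, so convert each level to linear form, sum, and take 10·log₁₀ of the total.
Σ 10^(L/10) = 10^(87/10) + 10^(77/10) + 10^(79/10) = 6.307e+08.
L_total = 10·log₁₀(6.307e+08) = 88.00 dB.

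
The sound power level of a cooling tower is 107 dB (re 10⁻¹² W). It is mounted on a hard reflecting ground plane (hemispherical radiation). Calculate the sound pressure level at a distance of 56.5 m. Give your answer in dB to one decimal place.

The power spreads over a hemisphere of area 2π·r², so L_p = L_w − 10·log₁₀(2π·r²).
2π·r² = 2.006e+04 m², 10·log₁₀ of that is 43.023 dB.
L_p = 107 − 43.023 = 63.98 dB.

64.0 dB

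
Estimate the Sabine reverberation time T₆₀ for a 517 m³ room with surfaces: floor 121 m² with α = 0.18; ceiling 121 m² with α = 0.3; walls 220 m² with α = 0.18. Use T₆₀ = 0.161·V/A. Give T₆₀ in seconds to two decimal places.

A = Σ Sᵢαᵢ = 121·0.18 + 121·0.3 + 220·0.18 = 97.68 m².
T₆₀ = 0.161·V/A = 0.161·517/97.68 = 0.852 s.

0.85 s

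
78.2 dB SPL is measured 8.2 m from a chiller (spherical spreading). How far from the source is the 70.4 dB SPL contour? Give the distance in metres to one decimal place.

20.1 m

Point-source spreading drops the level by 20·log₁₀(r₂/r₁); inverting, r₂/r₁ = 10^(ΔL/20).
r₂ = 8.2·10^((78.2−70.4)/20) = 8.2·10^(7.8/20) = 20.13 m.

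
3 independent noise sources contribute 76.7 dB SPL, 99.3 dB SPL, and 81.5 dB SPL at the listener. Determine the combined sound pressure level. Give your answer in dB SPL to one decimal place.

Incoherent sources combine by intensity addition: L_total = 10·log₁₀(Σ 10^(L_i/10)).
Σ 10^(L/10) = 10^(76.7/10) + 10^(99.3/10) + 10^(81.5/10) = 8.699e+09.
L_total = 10·log₁₀(8.699e+09) = 99.39 dB SPL.

99.4 dB SPL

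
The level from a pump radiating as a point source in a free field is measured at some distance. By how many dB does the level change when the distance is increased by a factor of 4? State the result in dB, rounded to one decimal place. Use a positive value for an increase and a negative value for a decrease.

With spherical spreading the level changes by −20·log₁₀(r₂/r₁).
ΔL = −20·log₁₀(4) = -12.04 dB.

-12.0 dB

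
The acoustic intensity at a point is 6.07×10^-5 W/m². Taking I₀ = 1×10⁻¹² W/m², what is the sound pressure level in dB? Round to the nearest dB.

78 dB

L = 10·log₁₀(I/I₀) = 10·log₁₀(6.07×10^-5/10⁻¹²) = 10·log₁₀(6.07×10^7).
L = 10·(0.7832 + 7) = 77.83 dB.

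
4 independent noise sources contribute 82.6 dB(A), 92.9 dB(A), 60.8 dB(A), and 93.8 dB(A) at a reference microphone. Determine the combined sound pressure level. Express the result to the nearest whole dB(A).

97 dB(A)

For uncorrelated sources the intensities add, so convert each level to linear form, sum, and take 10·log₁₀ of the total.
Σ 10^(L/10) = 10^(82.6/10) + 10^(92.9/10) + 10^(60.8/10) + 10^(93.8/10) = 4.532e+09.
L_total = 10·log₁₀(4.532e+09) = 96.56 dB(A).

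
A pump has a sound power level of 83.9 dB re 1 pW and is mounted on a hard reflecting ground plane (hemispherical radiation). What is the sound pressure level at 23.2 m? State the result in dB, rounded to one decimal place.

48.6 dB

Free-field hemispherical radiation: L_p = L_w − 10·log₁₀(2π·r²), r = 23.2 m.
2π·r² = 3382 m², 10·log₁₀ of that is 35.292 dB.
L_p = 83.9 − 35.292 = 48.61 dB.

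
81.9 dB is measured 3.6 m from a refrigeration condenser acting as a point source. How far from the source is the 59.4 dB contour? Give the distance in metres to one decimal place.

48.0 m

For a point source L₁ − L₂ = 20·log₁₀(r₂/r₁), so r₂ = r₁·10^((L₁−L₂)/20).
r₂ = 3.6·10^((81.9−59.4)/20) = 3.6·10^(22.5/20) = 48.01 m.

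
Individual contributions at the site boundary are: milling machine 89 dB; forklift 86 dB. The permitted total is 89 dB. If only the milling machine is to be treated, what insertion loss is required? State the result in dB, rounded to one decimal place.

3.0 dB

Everything except the milling machine sums to 10^(86/10) = 3.981e+08 in linear terms, 86.00 dB.
The limit corresponds to 10^(89/10) = 7.943e+08; subtracting the fixed part leaves 3.962e+08 for the milling machine, i.e. 85.98 dB.
Required insertion loss = 89 − 85.98 = 3.02 dB.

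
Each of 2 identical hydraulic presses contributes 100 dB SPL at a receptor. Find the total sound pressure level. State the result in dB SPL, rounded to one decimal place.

L_total = L₁ + 10·log₁₀ N for N identical incoherent sources.
L_total = 100 + 10·log₁₀(2) = 100 + 3.010 = 103.01 dB SPL.

103.0 dB SPL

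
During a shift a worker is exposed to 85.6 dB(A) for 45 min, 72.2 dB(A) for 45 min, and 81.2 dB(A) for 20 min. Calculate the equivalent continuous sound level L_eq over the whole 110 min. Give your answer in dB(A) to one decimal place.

82.5 dB(A)

Weight each interval's intensity by its duration and average over T = 110 min:
Σ tᵢ·10^(Lᵢ/10) = 45·10^(85.6/10) + 45·10^(72.2/10) + 20·10^(81.2/10) = 1.972e+10.
L_eq = 10·log₁₀(1.972e+10/110) = 82.54 dB(A).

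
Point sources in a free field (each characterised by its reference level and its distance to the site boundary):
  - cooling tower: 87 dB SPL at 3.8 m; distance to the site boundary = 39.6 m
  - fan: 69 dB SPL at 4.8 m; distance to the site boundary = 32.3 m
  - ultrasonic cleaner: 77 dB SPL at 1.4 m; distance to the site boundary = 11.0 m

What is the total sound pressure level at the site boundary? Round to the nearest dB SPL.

First find each source's level at the receiver (point-source: −20·log₁₀(r/r_ref)), then combine on an intensity basis.
cooling tower: 87 − 20·log₁₀(39.6/3.8) = 87 − 20.36 = 66.64 dB SPL.
fan: 69 − 20·log₁₀(32.3/4.8) = 69 − 16.56 = 52.44 dB SPL.
ultrasonic cleaner: 77 − 20·log₁₀(11.0/1.4) = 77 − 17.91 = 59.09 dB SPL.
Σ 10^(L/10) = 5.602e+06 → L_total = 10·log₁₀(5.602e+06) = 67.48 dB SPL.

67 dB SPL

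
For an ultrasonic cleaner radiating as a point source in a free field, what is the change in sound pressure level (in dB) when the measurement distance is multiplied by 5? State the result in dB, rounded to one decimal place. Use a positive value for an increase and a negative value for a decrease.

A point source loses 6 dB per doubling of distance; generally ΔL = −20·log₁₀(r₂/r₁).
ΔL = −20·log₁₀(5) = -13.98 dB.

-14.0 dB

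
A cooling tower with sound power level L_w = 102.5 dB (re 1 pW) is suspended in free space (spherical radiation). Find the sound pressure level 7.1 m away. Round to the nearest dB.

L_p = L_w − 10·log₁₀(4π·r²) with r = 7.1 m.
4π·r² = 633.5 m², 10·log₁₀ of that is 28.017 dB.
L_p = 102.5 − 28.017 = 74.48 dB.

74 dB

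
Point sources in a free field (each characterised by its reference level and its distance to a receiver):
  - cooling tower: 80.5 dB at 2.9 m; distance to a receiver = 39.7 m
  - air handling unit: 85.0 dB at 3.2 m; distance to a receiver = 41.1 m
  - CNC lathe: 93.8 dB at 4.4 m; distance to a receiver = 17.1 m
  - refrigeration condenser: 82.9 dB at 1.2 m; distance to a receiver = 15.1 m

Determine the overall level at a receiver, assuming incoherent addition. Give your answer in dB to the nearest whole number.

First find each source's level at the receiver (point-source: −20·log₁₀(r/r_ref)), then combine on an intensity basis.
cooling tower: 80.5 − 20·log₁₀(39.7/2.9) = 80.5 − 22.73 = 57.77 dB.
air handling unit: 85.0 − 20·log₁₀(41.1/3.2) = 85.0 − 22.17 = 62.83 dB.
CNC lathe: 93.8 − 20·log₁₀(17.1/4.4) = 93.8 − 11.79 = 82.01 dB.
refrigeration condenser: 82.9 − 20·log₁₀(15.1/1.2) = 82.9 − 22.00 = 60.90 dB.
Σ 10^(L/10) = 1.626e+08 → L_total = 10·log₁₀(1.626e+08) = 82.11 dB.

82 dB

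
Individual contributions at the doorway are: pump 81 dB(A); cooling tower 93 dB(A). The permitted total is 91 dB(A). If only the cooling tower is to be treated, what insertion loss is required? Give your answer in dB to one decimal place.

Everything except the cooling tower sums to 10^(81/10) = 1.259e+08 in linear terms, 81.00 dB(A).
To meet 91 dB(A) overall, the treated cooling tower may contribute at most 10^(91/10) − 1.259e+08 = 1.133e+09, i.e. 90.54 dB(A).
So the cooling tower must be reduced from 93 to 90.54 dB(A): IL = 2.46 dB.

2.5 dB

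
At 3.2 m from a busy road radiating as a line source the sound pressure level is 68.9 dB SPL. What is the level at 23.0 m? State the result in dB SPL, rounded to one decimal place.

60.3 dB SPL

For a line source, L₂ = L₁ − 10·log₁₀(r₂/r₁).
L₂ = 68.9 − 10·log₁₀(23.0/3.2) = 68.9 − 8.566 = 60.33 dB SPL.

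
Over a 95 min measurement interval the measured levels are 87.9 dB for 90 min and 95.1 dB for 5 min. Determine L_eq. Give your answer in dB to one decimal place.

88.8 dB

Weight each interval's intensity by its duration and average over T = 95 min:
Σ tᵢ·10^(Lᵢ/10) = 90·10^(87.9/10) + 5·10^(95.1/10) = 7.167e+10.
L_eq = 10·log₁₀(7.167e+10/95) = 88.78 dB.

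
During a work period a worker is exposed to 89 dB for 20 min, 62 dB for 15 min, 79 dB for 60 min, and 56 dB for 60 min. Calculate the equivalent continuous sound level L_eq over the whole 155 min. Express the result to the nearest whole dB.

L_eq = 10·log₁₀[(1/T)·Σ tᵢ·10^(Lᵢ/10)] with T = 155 min.
Σ tᵢ·10^(Lᵢ/10) = 20·10^(89/10) + 15·10^(62/10) + 60·10^(79/10) + 60·10^(56/10) = 2.070e+10.
L_eq = 10·log₁₀(2.070e+10/155) = 81.26 dB.

81 dB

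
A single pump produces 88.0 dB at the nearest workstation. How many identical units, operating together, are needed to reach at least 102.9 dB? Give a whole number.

31

The shortfall is 102.9 − 88.0 = 14.9 dB, and N units add 10·log₁₀ N, so need 10·log₁₀ N ≥ 14.9.
N ≥ 10^(14.9/10) = 30.903, so N = 31.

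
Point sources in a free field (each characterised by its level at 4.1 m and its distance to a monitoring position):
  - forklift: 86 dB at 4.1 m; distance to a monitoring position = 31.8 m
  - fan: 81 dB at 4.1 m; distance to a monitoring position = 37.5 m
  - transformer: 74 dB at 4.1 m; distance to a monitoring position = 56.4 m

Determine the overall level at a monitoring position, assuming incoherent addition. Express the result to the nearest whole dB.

69 dB

Propagate each source to the receiver with L = L_ref − 20·log₁₀(r/r_ref), then add intensities.
forklift: 86 − 20·log₁₀(31.8/4.1) = 86 − 17.79 = 68.21 dB.
fan: 81 − 20·log₁₀(37.5/4.1) = 81 − 19.22 = 61.78 dB.
transformer: 74 − 20·log₁₀(56.4/4.1) = 74 − 22.77 = 51.23 dB.
Σ 10^(L/10) = 8.255e+06 → L_total = 10·log₁₀(8.255e+06) = 69.17 dB.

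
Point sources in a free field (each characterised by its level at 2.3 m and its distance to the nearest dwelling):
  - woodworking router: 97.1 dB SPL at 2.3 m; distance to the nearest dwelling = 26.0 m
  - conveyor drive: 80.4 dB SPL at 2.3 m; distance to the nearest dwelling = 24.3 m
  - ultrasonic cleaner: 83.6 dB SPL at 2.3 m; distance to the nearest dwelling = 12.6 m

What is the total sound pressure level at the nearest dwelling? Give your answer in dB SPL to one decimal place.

Apply inverse-square spreading to bring every level to the receiver, then sum 10^(L/10).
woodworking router: 97.1 − 20·log₁₀(26.0/2.3) = 97.1 − 21.06 = 76.04 dB SPL.
conveyor drive: 80.4 − 20·log₁₀(24.3/2.3) = 80.4 − 20.48 = 59.92 dB SPL.
ultrasonic cleaner: 83.6 − 20·log₁₀(12.6/2.3) = 83.6 − 14.77 = 68.83 dB SPL.
Σ 10^(L/10) = 4.875e+07 → L_total = 10·log₁₀(4.875e+07) = 76.88 dB SPL.

76.9 dB SPL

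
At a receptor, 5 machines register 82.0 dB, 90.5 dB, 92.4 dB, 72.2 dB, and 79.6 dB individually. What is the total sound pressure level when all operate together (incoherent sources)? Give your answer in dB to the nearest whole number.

95 dB

Incoherent sources combine by intensity addition: L_total = 10·log₁₀(Σ 10^(L_i/10)).
Σ 10^(L/10) = 10^(82.0/10) + 10^(90.5/10) + 10^(92.4/10) + 10^(72.2/10) + 10^(79.6/10) = 3.126e+09.
L_total = 10·log₁₀(3.126e+09) = 94.95 dB.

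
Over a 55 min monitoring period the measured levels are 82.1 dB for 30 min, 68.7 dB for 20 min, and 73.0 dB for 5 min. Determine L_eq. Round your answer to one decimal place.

79.7 dB

Weight each interval's intensity by its duration and average over T = 55 min:
Σ tᵢ·10^(Lᵢ/10) = 30·10^(82.1/10) + 20·10^(68.7/10) + 5·10^(73.0/10) = 5.113e+09.
L_eq = 10·log₁₀(5.113e+09/55) = 79.68 dB.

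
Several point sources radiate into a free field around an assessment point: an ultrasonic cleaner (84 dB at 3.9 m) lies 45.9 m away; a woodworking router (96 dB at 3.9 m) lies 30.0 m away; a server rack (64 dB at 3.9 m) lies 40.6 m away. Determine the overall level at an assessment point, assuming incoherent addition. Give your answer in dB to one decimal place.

78.4 dB

First find each source's level at the receiver (point-source: −20·log₁₀(r/r_ref)), then combine on an intensity basis.
ultrasonic cleaner: 84 − 20·log₁₀(45.9/3.9) = 84 − 21.41 = 62.59 dB.
woodworking router: 96 − 20·log₁₀(30.0/3.9) = 96 − 17.72 = 78.28 dB.
server rack: 64 − 20·log₁₀(40.6/3.9) = 64 − 20.35 = 43.65 dB.
Σ 10^(L/10) = 6.912e+07 → L_total = 10·log₁₀(6.912e+07) = 78.40 dB.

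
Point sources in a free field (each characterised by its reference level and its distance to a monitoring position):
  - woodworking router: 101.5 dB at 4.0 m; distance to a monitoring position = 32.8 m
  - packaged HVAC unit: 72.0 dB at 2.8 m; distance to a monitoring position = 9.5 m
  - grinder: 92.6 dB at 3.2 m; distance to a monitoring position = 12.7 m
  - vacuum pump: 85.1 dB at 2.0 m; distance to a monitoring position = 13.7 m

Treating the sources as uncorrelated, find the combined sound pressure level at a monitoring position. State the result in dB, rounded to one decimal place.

85.2 dB

First find each source's level at the receiver (point-source: −20·log₁₀(r/r_ref)), then combine on an intensity basis.
woodworking router: 101.5 − 20·log₁₀(32.8/4.0) = 101.5 − 18.28 = 83.22 dB.
packaged HVAC unit: 72.0 − 20·log₁₀(9.5/2.8) = 72.0 − 10.61 = 61.39 dB.
grinder: 92.6 − 20·log₁₀(12.7/3.2) = 92.6 − 11.97 = 80.63 dB.
vacuum pump: 85.1 − 20·log₁₀(13.7/2.0) = 85.1 − 16.71 = 68.39 dB.
Σ 10^(L/10) = 3.339e+08 → L_total = 10·log₁₀(3.339e+08) = 85.24 dB.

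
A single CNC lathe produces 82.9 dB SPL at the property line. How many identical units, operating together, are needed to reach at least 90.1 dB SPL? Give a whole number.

6

The shortfall is 90.1 − 82.9 = 7.2 dB, and N units add 10·log₁₀ N, so need 10·log₁₀ N ≥ 7.2.
N ≥ 10^(7.2/10) = 5.248, so N = 6.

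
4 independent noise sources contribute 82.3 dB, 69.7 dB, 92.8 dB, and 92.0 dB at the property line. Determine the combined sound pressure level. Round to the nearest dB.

Incoherent sources combine by intensity addition: L_total = 10·log₁₀(Σ 10^(L_i/10)).
Σ 10^(L/10) = 10^(82.3/10) + 10^(69.7/10) + 10^(92.8/10) + 10^(92.0/10) = 3.670e+09.
L_total = 10·log₁₀(3.670e+09) = 95.65 dB.

96 dB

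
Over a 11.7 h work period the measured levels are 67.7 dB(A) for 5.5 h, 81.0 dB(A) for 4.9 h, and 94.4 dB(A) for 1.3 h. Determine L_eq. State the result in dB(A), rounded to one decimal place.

Weight each interval's intensity by its duration and average over T = 11.7 h:
Σ tᵢ·10^(Lᵢ/10) = 5.5·10^(67.7/10) + 4.9·10^(81.0/10) + 1.3·10^(94.4/10) = 4.230e+09.
L_eq = 10·log₁₀(4.230e+09/11.7) = 85.58 dB(A).

85.6 dB(A)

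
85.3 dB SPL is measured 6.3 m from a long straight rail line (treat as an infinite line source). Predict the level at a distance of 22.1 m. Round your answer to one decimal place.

For a line source, L₂ = L₁ − 10·log₁₀(r₂/r₁).
L₂ = 85.3 − 10·log₁₀(22.1/6.3) = 85.3 − 5.451 = 79.85 dB SPL.

79.8 dB SPL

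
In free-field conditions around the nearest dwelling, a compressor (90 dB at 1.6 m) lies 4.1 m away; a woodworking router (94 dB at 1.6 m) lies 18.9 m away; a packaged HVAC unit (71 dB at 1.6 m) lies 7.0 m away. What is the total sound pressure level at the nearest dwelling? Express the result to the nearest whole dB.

82 dB

Propagate each source to the receiver with L = L_ref − 20·log₁₀(r/r_ref), then add intensities.
compressor: 90 − 20·log₁₀(4.1/1.6) = 90 − 8.17 = 81.83 dB.
woodworking router: 94 − 20·log₁₀(18.9/1.6) = 94 − 21.45 = 72.55 dB.
packaged HVAC unit: 71 − 20·log₁₀(7.0/1.6) = 71 − 12.82 = 58.18 dB.
Σ 10^(L/10) = 1.709e+08 → L_total = 10·log₁₀(1.709e+08) = 82.33 dB.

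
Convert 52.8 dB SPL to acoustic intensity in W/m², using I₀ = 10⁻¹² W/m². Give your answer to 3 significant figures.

I = I₀·10^(L/10) = 10⁻¹² × 10^(52.8/10) = 10^(-6.720).

1.91e-07 W/m²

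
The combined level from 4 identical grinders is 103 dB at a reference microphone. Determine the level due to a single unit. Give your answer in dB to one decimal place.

97.0 dB

4 equal contributions raise the level by 10·log₁₀ 4 = 6.021 dB, so each unit alone gives 103 − 6.021.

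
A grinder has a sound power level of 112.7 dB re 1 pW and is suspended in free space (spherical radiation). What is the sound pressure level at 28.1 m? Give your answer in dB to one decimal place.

The power spreads over a sphere of area 4π·r², so L_p = L_w − 10·log₁₀(4π·r²).
4π·r² = 9923 m², 10·log₁₀ of that is 39.966 dB.
L_p = 112.7 − 39.966 = 72.73 dB.

72.7 dB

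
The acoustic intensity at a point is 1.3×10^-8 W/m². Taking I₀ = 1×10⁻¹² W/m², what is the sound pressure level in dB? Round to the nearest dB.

41 dB

Dividing by I₀ shifts the exponent by 12: I/I₀ = 1.3×10^4.
L = 10·(0.1139 + 4) = 41.14 dB.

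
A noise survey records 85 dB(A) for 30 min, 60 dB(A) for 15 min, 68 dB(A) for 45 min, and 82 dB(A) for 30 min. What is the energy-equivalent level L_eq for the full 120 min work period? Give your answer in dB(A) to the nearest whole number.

81 dB(A)

L_eq = 10·log₁₀[(1/T)·Σ tᵢ·10^(Lᵢ/10)] with T = 120 min.
Σ tᵢ·10^(Lᵢ/10) = 30·10^(85/10) + 15·10^(60/10) + 45·10^(68/10) + 30·10^(82/10) = 1.454e+10.
L_eq = 10·log₁₀(1.454e+10/120) = 80.83 dB(A).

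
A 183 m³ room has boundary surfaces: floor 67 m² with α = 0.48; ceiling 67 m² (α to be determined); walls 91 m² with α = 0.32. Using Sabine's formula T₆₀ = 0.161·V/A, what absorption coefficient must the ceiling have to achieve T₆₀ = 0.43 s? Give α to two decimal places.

0.11

A = 0.161·V/T₆₀ = 0.161·183/0.43 = 68.52 m² sabins.
Absorption from the other surfaces = 67·0.48 + 91·0.32 = 61.28 m², so the ceiling must supply 7.24 m² over 67 m².
α = 7.24/67 = 0.108.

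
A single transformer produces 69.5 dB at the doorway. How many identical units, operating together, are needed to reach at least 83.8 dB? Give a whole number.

27

Need L₁ + 10·log₁₀ N ≥ 83.8, i.e. log₁₀ N ≥ 1.43.
N ≥ 10^(14.3/10) = 26.915, so N = 27.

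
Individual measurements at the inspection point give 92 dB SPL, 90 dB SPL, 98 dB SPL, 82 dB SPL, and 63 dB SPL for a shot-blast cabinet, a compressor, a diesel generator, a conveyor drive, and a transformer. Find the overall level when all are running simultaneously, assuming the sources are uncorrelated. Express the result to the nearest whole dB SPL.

100 dB SPL

For uncorrelated sources the intensities add, so convert each level to linear form, sum, and take 10·log₁₀ of the total.
Σ 10^(L/10) = 10^(92/10) + 10^(90/10) + 10^(98/10) + 10^(82/10) + 10^(63/10) = 9.055e+09.
L_total = 10·log₁₀(9.055e+09) = 99.57 dB SPL.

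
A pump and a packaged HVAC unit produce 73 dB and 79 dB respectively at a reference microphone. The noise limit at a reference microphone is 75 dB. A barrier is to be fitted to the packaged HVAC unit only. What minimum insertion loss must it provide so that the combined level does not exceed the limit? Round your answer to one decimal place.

The untreated sources together contribute 10^(73/10) = 1.995e+07, i.e. 73.00 dB.
The limit corresponds to 10^(75/10) = 3.162e+07; subtracting the fixed part leaves 1.167e+07 for the packaged HVAC unit, i.e. 70.67 dB.
Required insertion loss = 79 − 70.67 = 8.33 dB.

8.3 dB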